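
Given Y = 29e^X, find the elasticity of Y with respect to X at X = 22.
Elasticity = 22

Elasticity = (dY/dX) · (X/Y)

dY/dX = 29·e^X
At X = 22: dY/dX = 29·e^22, Y = 29·e^22

Elasticity = (29·e^22) · (22 / (29·e^22)) = 22

Interpretation: for a small percentage change in X, the percentage change in Y is approximately 22.00 times as large.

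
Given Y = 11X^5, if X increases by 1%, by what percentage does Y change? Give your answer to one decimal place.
5.1%

For Y = 11X^5:
If X → X(1 + 0.01)
Then Y → Y · (1 + 0.01)^5
     ≈ Y · 1.0510

Percentage change = ((1 + 0.01)^5 − 1) × 100% ≈ 5.1%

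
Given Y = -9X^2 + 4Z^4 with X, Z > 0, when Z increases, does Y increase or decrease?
Y increases

Taking the partial derivative:
∂Y/∂Z = 16Z^3

∂Y/∂Z = 16Z^3 > 0 (assuming positive values)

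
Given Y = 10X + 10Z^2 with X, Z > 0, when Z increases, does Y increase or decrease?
Y increases

Taking the partial derivative:
∂Y/∂Z = 20Z

∂Y/∂Z = 20Z > 0 (assuming positive values)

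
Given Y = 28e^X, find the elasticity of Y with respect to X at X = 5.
Elasticity = 5

Elasticity = (dY/dX) · (X/Y)

dY/dX = 28·e^X
At X = 5: dY/dX = 28·e^5, Y = 28·e^5

Elasticity = (28·e^5) · (5 / (28·e^5)) = 5

Interpretation: for a small percentage change in X, the percentage change in Y is approximately 5.00 times as large.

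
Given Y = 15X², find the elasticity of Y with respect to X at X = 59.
Elasticity = 2

Elasticity = (dY/dX) · (X/Y)

dY/dX = 30·X
At X = 59: dY/dX = 1770, Y = 52215

Elasticity = 1770 · (59 / 52215) = 2

Interpretation: for a small percentage change in X, the percentage change in Y is approximately 2.00 times as large.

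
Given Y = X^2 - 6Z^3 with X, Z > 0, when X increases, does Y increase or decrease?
Y increases

Taking the partial derivative:
∂Y/∂X = 2X

∂Y/∂X = 2X > 0 (assuming positive values)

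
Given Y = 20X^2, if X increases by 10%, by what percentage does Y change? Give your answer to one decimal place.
21.0%

For Y = 20X^2:
If X → X(1 + 0.1)
Then Y → Y · (1 + 0.1)^2
     = Y · 1.2100

Percentage change = ((1 + 0.1)^2 − 1) × 100% = 21.0%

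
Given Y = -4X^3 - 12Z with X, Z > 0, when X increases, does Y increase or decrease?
Y decreases

Taking the partial derivative:
∂Y/∂X = -12X^2

∂Y/∂X = -12X^2 < 0 (assuming positive values)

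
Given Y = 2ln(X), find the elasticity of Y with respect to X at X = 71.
Elasticity = 1/ln(71) ≈ 0.2346

Elasticity = (dY/dX) · (X/Y)

dY/dX = 2/X
At X = 71: dY/dX = 2/71, Y = 2·ln(71)

Elasticity = (2/71) · (71 / (2·ln(71))) = 1/ln(71) ≈ 0.2346

Interpretation: for a small percentage change in X, the percentage change in Y is approximately 0.23 times as large.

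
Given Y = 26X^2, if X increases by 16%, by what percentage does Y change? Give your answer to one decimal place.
34.6%

For Y = 26X^2:
If X → X(1 + 0.16)
Then Y → Y · (1 + 0.16)^2
     = Y · 1.3456

Percentage change = ((1 + 0.16)^2 − 1) × 100% ≈ 34.6%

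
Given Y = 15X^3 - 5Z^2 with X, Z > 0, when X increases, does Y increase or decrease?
Y increases

Taking the partial derivative:
∂Y/∂X = 45X^2

∂Y/∂X = 45X^2 > 0 (assuming positive values)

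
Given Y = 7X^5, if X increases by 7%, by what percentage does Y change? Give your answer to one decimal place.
40.3%

For Y = 7X^5:
If X → X(1 + 0.07)
Then Y → Y · (1 + 0.07)^5
     ≈ Y · 1.4026

Percentage change = ((1 + 0.07)^5 − 1) × 100% ≈ 40.3%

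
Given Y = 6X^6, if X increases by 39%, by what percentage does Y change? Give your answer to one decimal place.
621.3%

For Y = 6X^6:
If X → X(1 + 0.39)
Then Y → Y · (1 + 0.39)^6
     ≈ Y · 7.2125

Percentage change = ((1 + 0.39)^6 − 1) × 100% ≈ 621.3%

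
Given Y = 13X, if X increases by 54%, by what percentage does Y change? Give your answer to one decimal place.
54.0%

For Y = 13X:
If X → X(1 + 0.54)
Then Y → Y · (1 + 0.54)^1
     = Y · 1.5400

Percentage change = ((1 + 0.54)^1 − 1) × 100% = 54.0%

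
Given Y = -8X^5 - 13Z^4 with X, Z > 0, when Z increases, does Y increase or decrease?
Y decreases

Taking the partial derivative:
∂Y/∂Z = -52Z^3

∂Y/∂Z = -52Z^3 < 0 (assuming positive values)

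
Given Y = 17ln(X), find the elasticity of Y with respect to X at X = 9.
Elasticity = 1/ln(9) ≈ 0.4551

Elasticity = (dY/dX) · (X/Y)

dY/dX = 17/X
At X = 9: dY/dX = 17/9, Y = 17·ln(9)

Elasticity = (17/9) · (9 / (17·ln(9))) = 1/ln(9) ≈ 0.4551

Interpretation: for a small percentage change in X, the percentage change in Y is approximately 0.46 times as large.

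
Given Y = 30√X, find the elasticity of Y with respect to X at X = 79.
Elasticity = 1/2

Elasticity = (dY/dX) · (X/Y)

dY/dX = 15/√X
At X = 79: dY/dX = 15·√79/79, Y = 30·√79

Elasticity = (15·√79/79) · (79 / (30·√79)) = 1/2

Interpretation: for a small percentage change in X, the percentage change in Y is approximately 0.50 times as large.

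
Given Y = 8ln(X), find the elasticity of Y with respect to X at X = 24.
Elasticity = 1/ln(24) ≈ 0.3147

Elasticity = (dY/dX) · (X/Y)

dY/dX = 8/X
At X = 24: dY/dX = 1/3, Y = 8·ln(24)

Elasticity = (1/3) · (24 / (8·ln(24))) = 1/ln(24) ≈ 0.3147

Interpretation: for a small percentage change in X, the percentage change in Y is approximately 0.31 times as large.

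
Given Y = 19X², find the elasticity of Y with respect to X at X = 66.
Elasticity = 2

Elasticity = (dY/dX) · (X/Y)

dY/dX = 38·X
At X = 66: dY/dX = 2508, Y = 82764

Elasticity = 2508 · (66 / 82764) = 2

Interpretation: for a small percentage change in X, the percentage change in Y is approximately 2.00 times as large.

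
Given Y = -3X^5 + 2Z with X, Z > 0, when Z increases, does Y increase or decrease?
Y increases

Taking the partial derivative:
∂Y/∂Z = 2

∂Y/∂Z = 2 > 0 (assuming positive values)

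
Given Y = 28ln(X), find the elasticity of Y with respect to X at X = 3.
Elasticity = 1/ln(3) ≈ 0.9102

Elasticity = (dY/dX) · (X/Y)

dY/dX = 28/X
At X = 3: dY/dX = 28/3, Y = 28·ln(3)

Elasticity = (28/3) · (3 / (28·ln(3))) = 1/ln(3) ≈ 0.9102

Interpretation: for a small percentage change in X, the percentage change in Y is approximately 0.91 times as large.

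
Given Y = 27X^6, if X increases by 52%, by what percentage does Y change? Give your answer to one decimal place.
1133.3%

For Y = 27X^6:
If X → X(1 + 0.52)
Then Y → Y · (1 + 0.52)^6
     ≈ Y · 12.3328

Percentage change = ((1 + 0.52)^6 − 1) × 100% ≈ 1133.3%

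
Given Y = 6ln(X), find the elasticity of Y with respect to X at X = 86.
Elasticity = 1/ln(86) ≈ 0.2245

Elasticity = (dY/dX) · (X/Y)

dY/dX = 6/X
At X = 86: dY/dX = 3/43, Y = 6·ln(86)

Elasticity = (3/43) · (86 / (6·ln(86))) = 1/ln(86) ≈ 0.2245

Interpretation: for a small percentage change in X, the percentage change in Y is approximately 0.22 times as large.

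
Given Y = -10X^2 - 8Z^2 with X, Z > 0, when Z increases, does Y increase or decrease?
Y decreases

Taking the partial derivative:
∂Y/∂Z = -16Z

∂Y/∂Z = -16Z < 0 (assuming positive values)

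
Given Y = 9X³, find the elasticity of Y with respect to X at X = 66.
Elasticity = 3

Elasticity = (dY/dX) · (X/Y)

dY/dX = 27·X²
At X = 66: dY/dX = 117612, Y = 2587464

Elasticity = 117612 · (66 / 2587464) = 3

Interpretation: for a small percentage change in X, the percentage change in Y is approximately 3.00 times as large.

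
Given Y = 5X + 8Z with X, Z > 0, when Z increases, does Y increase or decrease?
Y increases

Taking the partial derivative:
∂Y/∂Z = 8

∂Y/∂Z = 8 > 0 (assuming positive values)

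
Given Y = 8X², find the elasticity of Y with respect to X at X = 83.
Elasticity = 2

Elasticity = (dY/dX) · (X/Y)

dY/dX = 16·X
At X = 83: dY/dX = 1328, Y = 55112

Elasticity = 1328 · (83 / 55112) = 2

Interpretation: for a small percentage change in X, the percentage change in Y is approximately 2.00 times as large.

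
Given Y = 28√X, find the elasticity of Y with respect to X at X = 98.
Elasticity = 1/2

Elasticity = (dY/dX) · (X/Y)

dY/dX = 14/√X
At X = 98: dY/dX = √2, Y = 196·√2

Elasticity = (√2) · (98 / (196·√2)) = 1/2

Interpretation: for a small percentage change in X, the percentage change in Y is approximately 0.50 times as large.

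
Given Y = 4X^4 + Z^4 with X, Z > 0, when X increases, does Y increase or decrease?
Y increases

Taking the partial derivative:
∂Y/∂X = 16X^3

∂Y/∂X = 16X^3 > 0 (assuming positive values)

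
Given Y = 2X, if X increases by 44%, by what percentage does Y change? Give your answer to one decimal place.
44.0%

For Y = 2X:
If X → X(1 + 0.44)
Then Y → Y · (1 + 0.44)^1
     = Y · 1.4400

Percentage change = ((1 + 0.44)^1 − 1) × 100% = 44.0%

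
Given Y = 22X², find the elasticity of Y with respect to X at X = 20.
Elasticity = 2

Elasticity = (dY/dX) · (X/Y)

dY/dX = 44·X
At X = 20: dY/dX = 880, Y = 8800

Elasticity = 880 · (20 / 8800) = 2

Interpretation: for a small percentage change in X, the percentage change in Y is approximately 2.00 times as large.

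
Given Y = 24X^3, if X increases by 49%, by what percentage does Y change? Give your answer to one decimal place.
230.8%

For Y = 24X^3:
If X → X(1 + 0.49)
Then Y → Y · (1 + 0.49)^3
     ≈ Y · 3.3079

Percentage change = ((1 + 0.49)^3 − 1) × 100% ≈ 230.8%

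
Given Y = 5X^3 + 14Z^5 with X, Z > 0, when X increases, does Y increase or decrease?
Y increases

Taking the partial derivative:
∂Y/∂X = 15X^2

∂Y/∂X = 15X^2 > 0 (assuming positive values)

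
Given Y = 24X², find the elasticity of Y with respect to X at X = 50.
Elasticity = 2

Elasticity = (dY/dX) · (X/Y)

dY/dX = 48·X
At X = 50: dY/dX = 2400, Y = 60000

Elasticity = 2400 · (50 / 60000) = 2

Interpretation: for a small percentage change in X, the percentage change in Y is approximately 2.00 times as large.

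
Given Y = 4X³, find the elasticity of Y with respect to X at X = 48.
Elasticity = 3

Elasticity = (dY/dX) · (X/Y)

dY/dX = 12·X²
At X = 48: dY/dX = 27648, Y = 442368

Elasticity = 27648 · (48 / 442368) = 3

Interpretation: for a small percentage change in X, the percentage change in Y is approximately 3.00 times as large.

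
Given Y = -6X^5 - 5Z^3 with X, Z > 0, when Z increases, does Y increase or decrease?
Y decreases

Taking the partial derivative:
∂Y/∂Z = -15Z^2

∂Y/∂Z = -15Z^2 < 0 (assuming positive values)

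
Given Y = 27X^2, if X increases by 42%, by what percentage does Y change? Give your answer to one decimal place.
101.6%

For Y = 27X^2:
If X → X(1 + 0.42)
Then Y → Y · (1 + 0.42)^2
     = Y · 2.0164

Percentage change = ((1 + 0.42)^2 − 1) × 100% ≈ 101.6%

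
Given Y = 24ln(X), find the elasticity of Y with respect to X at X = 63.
Elasticity = 1/ln(63) ≈ 0.2414

Elasticity = (dY/dX) · (X/Y)

dY/dX = 24/X
At X = 63: dY/dX = 8/21, Y = 24·ln(63)

Elasticity = (8/21) · (63 / (24·ln(63))) = 1/ln(63) ≈ 0.2414

Interpretation: for a small percentage change in X, the percentage change in Y is approximately 0.24 times as large.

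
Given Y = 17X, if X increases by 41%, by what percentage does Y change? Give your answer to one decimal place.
41.0%

For Y = 17X:
If X → X(1 + 0.41)
Then Y → Y · (1 + 0.41)^1
     = Y · 1.4100

Percentage change = ((1 + 0.41)^1 − 1) × 100% = 41.0%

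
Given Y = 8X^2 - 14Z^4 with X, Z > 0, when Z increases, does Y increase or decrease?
Y decreases

Taking the partial derivative:
∂Y/∂Z = -56Z^3

∂Y/∂Z = -56Z^3 < 0 (assuming positive values)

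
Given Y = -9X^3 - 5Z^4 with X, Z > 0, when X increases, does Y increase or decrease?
Y decreases

Taking the partial derivative:
∂Y/∂X = -27X^2

∂Y/∂X = -27X^2 < 0 (assuming positive values)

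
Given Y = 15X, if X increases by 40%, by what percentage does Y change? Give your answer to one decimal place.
40.0%

For Y = 15X:
If X → X(1 + 0.4)
Then Y → Y · (1 + 0.4)^1
     = Y · 1.4000

Percentage change = ((1 + 0.4)^1 − 1) × 100% = 40.0%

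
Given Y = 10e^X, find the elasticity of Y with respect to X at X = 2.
Elasticity = 2

Elasticity = (dY/dX) · (X/Y)

dY/dX = 10·e^X
At X = 2: dY/dX = 10·e^2, Y = 10·e^2

Elasticity = (10·e^2) · (2 / (10·e^2)) = 2

Interpretation: for a small percentage change in X, the percentage change in Y is approximately 2.00 times as large.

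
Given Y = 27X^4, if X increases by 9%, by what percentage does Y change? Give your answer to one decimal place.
41.2%

For Y = 27X^4:
If X → X(1 + 0.09)
Then Y → Y · (1 + 0.09)^4
     ≈ Y · 1.4116

Percentage change = ((1 + 0.09)^4 − 1) × 100% ≈ 41.2%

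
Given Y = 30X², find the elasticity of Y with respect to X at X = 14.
Elasticity = 2

Elasticity = (dY/dX) · (X/Y)

dY/dX = 60·X
At X = 14: dY/dX = 840, Y = 5880

Elasticity = 840 · (14 / 5880) = 2

Interpretation: for a small percentage change in X, the percentage change in Y is approximately 2.00 times as large.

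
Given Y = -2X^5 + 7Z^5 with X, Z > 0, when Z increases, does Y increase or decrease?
Y increases

Taking the partial derivative:
∂Y/∂Z = 35Z^4

∂Y/∂Z = 35Z^4 > 0 (assuming positive values)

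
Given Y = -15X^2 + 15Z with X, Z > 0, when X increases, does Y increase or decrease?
Y decreases

Taking the partial derivative:
∂Y/∂X = -30X

∂Y/∂X = -30X < 0 (assuming positive values)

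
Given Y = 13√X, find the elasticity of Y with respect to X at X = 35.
Elasticity = 1/2

Elasticity = (dY/dX) · (X/Y)

dY/dX = 13/(2·√X)
At X = 35: dY/dX = 13·√35/70, Y = 13·√35

Elasticity = (13·√35/70) · (35 / (13·√35)) = 1/2

Interpretation: for a small percentage change in X, the percentage change in Y is approximately 0.50 times as large.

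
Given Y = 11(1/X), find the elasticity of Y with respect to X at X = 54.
Elasticity = -1

Elasticity = (dY/dX) · (X/Y)

dY/dX = -11/X²
At X = 54: dY/dX = -11/2916, Y = 11/54

Elasticity = (-11/2916) · (54 / (11/54)) = -1

Interpretation: for a small percentage change in X, the percentage change in Y is approximately -1.00 times as large.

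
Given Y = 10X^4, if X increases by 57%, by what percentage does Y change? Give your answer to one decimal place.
507.6%

For Y = 10X^4:
If X → X(1 + 0.57)
Then Y → Y · (1 + 0.57)^4
     ≈ Y · 6.0757

Percentage change = ((1 + 0.57)^4 − 1) × 100% ≈ 507.6%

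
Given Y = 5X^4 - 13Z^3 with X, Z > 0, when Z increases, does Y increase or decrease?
Y decreases

Taking the partial derivative:
∂Y/∂Z = -39Z^2

∂Y/∂Z = -39Z^2 < 0 (assuming positive values)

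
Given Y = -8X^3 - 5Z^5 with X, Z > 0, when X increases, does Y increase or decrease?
Y decreases

Taking the partial derivative:
∂Y/∂X = -24X^2

∂Y/∂X = -24X^2 < 0 (assuming positive values)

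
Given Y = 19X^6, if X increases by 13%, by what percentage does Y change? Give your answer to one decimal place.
108.2%

For Y = 19X^6:
If X → X(1 + 0.13)
Then Y → Y · (1 + 0.13)^6
     ≈ Y · 2.0820

Percentage change = ((1 + 0.13)^6 − 1) × 100% ≈ 108.2%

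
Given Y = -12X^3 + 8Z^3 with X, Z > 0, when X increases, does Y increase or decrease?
Y decreases

Taking the partial derivative:
∂Y/∂X = -36X^2

∂Y/∂X = -36X^2 < 0 (assuming positive values)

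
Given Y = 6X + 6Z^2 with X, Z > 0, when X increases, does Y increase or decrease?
Y increases

Taking the partial derivative:
∂Y/∂X = 6

∂Y/∂X = 6 > 0 (assuming positive values)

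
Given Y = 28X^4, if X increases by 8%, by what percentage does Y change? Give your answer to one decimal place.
36.0%

For Y = 28X^4:
If X → X(1 + 0.08)
Then Y → Y · (1 + 0.08)^4
     ≈ Y · 1.3605

Percentage change = ((1 + 0.08)^4 − 1) × 100% ≈ 36.0%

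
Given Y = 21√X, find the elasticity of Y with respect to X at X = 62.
Elasticity = 1/2

Elasticity = (dY/dX) · (X/Y)

dY/dX = 21/(2·√X)
At X = 62: dY/dX = 21·√62/124, Y = 21·√62

Elasticity = (21·√62/124) · (62 / (21·√62)) = 1/2

Interpretation: for a small percentage change in X, the percentage change in Y is approximately 0.50 times as large.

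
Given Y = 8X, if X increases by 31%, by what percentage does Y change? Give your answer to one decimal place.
31.0%

For Y = 8X:
If X → X(1 + 0.31)
Then Y → Y · (1 + 0.31)^1
     = Y · 1.3100

Percentage change = ((1 + 0.31)^1 − 1) × 100% = 31.0%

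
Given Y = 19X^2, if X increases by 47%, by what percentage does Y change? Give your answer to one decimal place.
116.1%

For Y = 19X^2:
If X → X(1 + 0.47)
Then Y → Y · (1 + 0.47)^2
     = Y · 2.1609

Percentage change = ((1 + 0.47)^2 − 1) × 100% ≈ 116.1%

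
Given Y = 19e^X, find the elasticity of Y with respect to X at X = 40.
Elasticity = 40

Elasticity = (dY/dX) · (X/Y)

dY/dX = 19·e^X
At X = 40: dY/dX = 19·e^40, Y = 19·e^40

Elasticity = (19·e^40) · (40 / (19·e^40)) = 40

Interpretation: for a small percentage change in X, the percentage change in Y is approximately 40.00 times as large.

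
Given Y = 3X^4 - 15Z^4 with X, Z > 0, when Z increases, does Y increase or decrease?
Y decreases

Taking the partial derivative:
∂Y/∂Z = -60Z^3

∂Y/∂Z = -60Z^3 < 0 (assuming positive values)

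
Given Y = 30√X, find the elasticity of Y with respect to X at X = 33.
Elasticity = 1/2

Elasticity = (dY/dX) · (X/Y)

dY/dX = 15/√X
At X = 33: dY/dX = 5·√33/11, Y = 30·√33

Elasticity = (5·√33/11) · (33 / (30·√33)) = 1/2

Interpretation: for a small percentage change in X, the percentage change in Y is approximately 0.50 times as large.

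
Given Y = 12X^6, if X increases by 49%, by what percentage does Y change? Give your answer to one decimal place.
994.3%

For Y = 12X^6:
If X → X(1 + 0.49)
Then Y → Y · (1 + 0.49)^6
     ≈ Y · 10.9425

Percentage change = ((1 + 0.49)^6 − 1) × 100% ≈ 994.3%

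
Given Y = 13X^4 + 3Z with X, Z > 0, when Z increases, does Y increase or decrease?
Y increases

Taking the partial derivative:
∂Y/∂Z = 3

∂Y/∂Z = 3 > 0 (assuming positive values)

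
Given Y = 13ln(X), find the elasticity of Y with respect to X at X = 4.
Elasticity = 1/ln(4) ≈ 0.7213

Elasticity = (dY/dX) · (X/Y)

dY/dX = 13/X
At X = 4: dY/dX = 13/4, Y = 13·ln(4)

Elasticity = (13/4) · (4 / (13·ln(4))) = 1/ln(4) ≈ 0.7213

Interpretation: for a small percentage change in X, the percentage change in Y is approximately 0.72 times as large.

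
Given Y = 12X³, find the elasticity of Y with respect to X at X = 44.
Elasticity = 3

Elasticity = (dY/dX) · (X/Y)

dY/dX = 36·X²
At X = 44: dY/dX = 69696, Y = 1022208

Elasticity = 69696 · (44 / 1022208) = 3

Interpretation: for a small percentage change in X, the percentage change in Y is approximately 3.00 times as large.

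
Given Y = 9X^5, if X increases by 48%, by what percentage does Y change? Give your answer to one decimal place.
610.1%

For Y = 9X^5:
If X → X(1 + 0.48)
Then Y → Y · (1 + 0.48)^5
     ≈ Y · 7.1008

Percentage change = ((1 + 0.48)^5 − 1) × 100% ≈ 610.1%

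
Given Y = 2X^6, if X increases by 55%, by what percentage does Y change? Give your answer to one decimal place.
1286.7%

For Y = 2X^6:
If X → X(1 + 0.55)
Then Y → Y · (1 + 0.55)^6
     ≈ Y · 13.8672

Percentage change = ((1 + 0.55)^6 − 1) × 100% ≈ 1286.7%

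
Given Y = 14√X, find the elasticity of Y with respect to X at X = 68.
Elasticity = 1/2

Elasticity = (dY/dX) · (X/Y)

dY/dX = 7/√X
At X = 68: dY/dX = 7·√17/34, Y = 28·√17

Elasticity = (7·√17/34) · (68 / (28·√17)) = 1/2

Interpretation: for a small percentage change in X, the percentage change in Y is approximately 0.50 times as large.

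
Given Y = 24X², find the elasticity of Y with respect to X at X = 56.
Elasticity = 2

Elasticity = (dY/dX) · (X/Y)

dY/dX = 48·X
At X = 56: dY/dX = 2688, Y = 75264

Elasticity = 2688 · (56 / 75264) = 2

Interpretation: for a small percentage change in X, the percentage change in Y is approximately 2.00 times as large.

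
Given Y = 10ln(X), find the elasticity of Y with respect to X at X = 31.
Elasticity = 1/ln(31) ≈ 0.2912

Elasticity = (dY/dX) · (X/Y)

dY/dX = 10/X
At X = 31: dY/dX = 10/31, Y = 10·ln(31)

Elasticity = (10/31) · (31 / (10·ln(31))) = 1/ln(31) ≈ 0.2912

Interpretation: for a small percentage change in X, the percentage change in Y is approximately 0.29 times as large.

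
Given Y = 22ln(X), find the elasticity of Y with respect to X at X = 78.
Elasticity = 1/ln(78) ≈ 0.2295

Elasticity = (dY/dX) · (X/Y)

dY/dX = 22/X
At X = 78: dY/dX = 11/39, Y = 22·ln(78)

Elasticity = (11/39) · (78 / (22·ln(78))) = 1/ln(78) ≈ 0.2295

Interpretation: for a small percentage change in X, the percentage change in Y is approximately 0.23 times as large.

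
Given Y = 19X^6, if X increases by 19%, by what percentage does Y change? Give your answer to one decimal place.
184.0%

For Y = 19X^6:
If X → X(1 + 0.19)
Then Y → Y · (1 + 0.19)^6
     ≈ Y · 2.8398

Percentage change = ((1 + 0.19)^6 − 1) × 100% ≈ 184.0%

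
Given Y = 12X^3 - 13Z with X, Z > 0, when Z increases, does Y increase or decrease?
Y decreases

Taking the partial derivative:
∂Y/∂Z = -13

∂Y/∂Z = -13 < 0 (assuming positive values)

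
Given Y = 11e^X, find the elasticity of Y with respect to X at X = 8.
Elasticity = 8

Elasticity = (dY/dX) · (X/Y)

dY/dX = 11·e^X
At X = 8: dY/dX = 11·e^8, Y = 11·e^8

Elasticity = (11·e^8) · (8 / (11·e^8)) = 8

Interpretation: for a small percentage change in X, the percentage change in Y is approximately 8.00 times as large.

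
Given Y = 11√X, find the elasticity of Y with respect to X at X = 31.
Elasticity = 1/2

Elasticity = (dY/dX) · (X/Y)

dY/dX = 11/(2·√X)
At X = 31: dY/dX = 11·√31/62, Y = 11·√31

Elasticity = (11·√31/62) · (31 / (11·√31)) = 1/2

Interpretation: for a small percentage change in X, the percentage change in Y is approximately 0.50 times as large.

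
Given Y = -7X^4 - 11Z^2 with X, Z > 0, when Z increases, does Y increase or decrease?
Y decreases

Taking the partial derivative:
∂Y/∂Z = -22Z

∂Y/∂Z = -22Z < 0 (assuming positive values)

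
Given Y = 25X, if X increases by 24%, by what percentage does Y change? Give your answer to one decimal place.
24.0%

For Y = 25X:
If X → X(1 + 0.24)
Then Y → Y · (1 + 0.24)^1
     = Y · 1.2400

Percentage change = ((1 + 0.24)^1 − 1) × 100% = 24.0%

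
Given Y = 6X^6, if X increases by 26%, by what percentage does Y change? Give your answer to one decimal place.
300.2%

For Y = 6X^6:
If X → X(1 + 0.26)
Then Y → Y · (1 + 0.26)^6
     ≈ Y · 4.0015

Percentage change = ((1 + 0.26)^6 − 1) × 100% ≈ 300.2%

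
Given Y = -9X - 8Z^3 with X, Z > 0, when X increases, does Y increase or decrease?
Y decreases

Taking the partial derivative:
∂Y/∂X = -9

∂Y/∂X = -9 < 0 (assuming positive values)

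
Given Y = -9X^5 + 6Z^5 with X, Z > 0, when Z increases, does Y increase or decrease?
Y increases

Taking the partial derivative:
∂Y/∂Z = 30Z^4

∂Y/∂Z = 30Z^4 > 0 (assuming positive values)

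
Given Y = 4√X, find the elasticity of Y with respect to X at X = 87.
Elasticity = 1/2

Elasticity = (dY/dX) · (X/Y)

dY/dX = 2/√X
At X = 87: dY/dX = 2·√87/87, Y = 4·√87

Elasticity = (2·√87/87) · (87 / (4·√87)) = 1/2

Interpretation: for a small percentage change in X, the percentage change in Y is approximately 0.50 times as large.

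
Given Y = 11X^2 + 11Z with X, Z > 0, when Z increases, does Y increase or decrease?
Y increases

Taking the partial derivative:
∂Y/∂Z = 11

∂Y/∂Z = 11 > 0 (assuming positive values)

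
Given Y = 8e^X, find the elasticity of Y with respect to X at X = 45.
Elasticity = 45

Elasticity = (dY/dX) · (X/Y)

dY/dX = 8·e^X
At X = 45: dY/dX = 8·e^45, Y = 8·e^45

Elasticity = (8·e^45) · (45 / (8·e^45)) = 45

Interpretation: for a small percentage change in X, the percentage change in Y is approximately 45.00 times as large.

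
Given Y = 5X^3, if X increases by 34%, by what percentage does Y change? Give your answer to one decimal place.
140.6%

For Y = 5X^3:
If X → X(1 + 0.34)
Then Y → Y · (1 + 0.34)^3
     ≈ Y · 2.4061

Percentage change = ((1 + 0.34)^3 − 1) × 100% ≈ 140.6%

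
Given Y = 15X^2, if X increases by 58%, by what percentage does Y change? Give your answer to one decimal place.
149.6%

For Y = 15X^2:
If X → X(1 + 0.58)
Then Y → Y · (1 + 0.58)^2
     = Y · 2.4964

Percentage change = ((1 + 0.58)^2 − 1) × 100% ≈ 149.6%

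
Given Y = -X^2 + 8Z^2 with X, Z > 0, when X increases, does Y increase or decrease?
Y decreases

Taking the partial derivative:
∂Y/∂X = -2X

∂Y/∂X = -2X < 0 (assuming positive values)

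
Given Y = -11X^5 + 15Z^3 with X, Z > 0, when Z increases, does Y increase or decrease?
Y increases

Taking the partial derivative:
∂Y/∂Z = 45Z^2

∂Y/∂Z = 45Z^2 > 0 (assuming positive values)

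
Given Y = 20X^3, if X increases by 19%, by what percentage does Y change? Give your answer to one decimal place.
68.5%

For Y = 20X^3:
If X → X(1 + 0.19)
Then Y → Y · (1 + 0.19)^3
     ≈ Y · 1.6852

Percentage change = ((1 + 0.19)^3 − 1) × 100% ≈ 68.5%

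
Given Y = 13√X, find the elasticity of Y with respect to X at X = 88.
Elasticity = 1/2

Elasticity = (dY/dX) · (X/Y)

dY/dX = 13/(2·√X)
At X = 88: dY/dX = 13·√22/88, Y = 26·√22

Elasticity = (13·√22/88) · (88 / (26·√22)) = 1/2

Interpretation: for a small percentage change in X, the percentage change in Y is approximately 0.50 times as large.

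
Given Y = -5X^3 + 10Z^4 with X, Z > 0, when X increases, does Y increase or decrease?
Y decreases

Taking the partial derivative:
∂Y/∂X = -15X^2

∂Y/∂X = -15X^2 < 0 (assuming positive values)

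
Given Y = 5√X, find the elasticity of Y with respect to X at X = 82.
Elasticity = 1/2

Elasticity = (dY/dX) · (X/Y)

dY/dX = 5/(2·√X)
At X = 82: dY/dX = 5·√82/164, Y = 5·√82

Elasticity = (5·√82/164) · (82 / (5·√82)) = 1/2

Interpretation: for a small percentage change in X, the percentage change in Y is approximately 0.50 times as large.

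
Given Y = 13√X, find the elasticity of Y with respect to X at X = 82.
Elasticity = 1/2

Elasticity = (dY/dX) · (X/Y)

dY/dX = 13/(2·√X)
At X = 82: dY/dX = 13·√82/164, Y = 13·√82

Elasticity = (13·√82/164) · (82 / (13·√82)) = 1/2

Interpretation: for a small percentage change in X, the percentage change in Y is approximately 0.50 times as large.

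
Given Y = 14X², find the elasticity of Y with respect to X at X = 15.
Elasticity = 2

Elasticity = (dY/dX) · (X/Y)

dY/dX = 28·X
At X = 15: dY/dX = 420, Y = 3150

Elasticity = 420 · (15 / 3150) = 2

Interpretation: for a small percentage change in X, the percentage change in Y is approximately 2.00 times as large.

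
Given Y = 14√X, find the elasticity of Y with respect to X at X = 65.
Elasticity = 1/2

Elasticity = (dY/dX) · (X/Y)

dY/dX = 7/√X
At X = 65: dY/dX = 7·√65/65, Y = 14·√65

Elasticity = (7·√65/65) · (65 / (14·√65)) = 1/2

Interpretation: for a small percentage change in X, the percentage change in Y is approximately 0.50 times as large.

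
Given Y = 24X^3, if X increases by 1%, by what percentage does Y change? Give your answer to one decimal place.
3.0%

For Y = 24X^3:
If X → X(1 + 0.01)
Then Y → Y · (1 + 0.01)^3
     ≈ Y · 1.0303

Percentage change = ((1 + 0.01)^3 − 1) × 100% ≈ 3.0%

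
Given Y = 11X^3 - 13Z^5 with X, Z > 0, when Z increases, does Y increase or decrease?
Y decreases

Taking the partial derivative:
∂Y/∂Z = -65Z^4

∂Y/∂Z = -65Z^4 < 0 (assuming positive values)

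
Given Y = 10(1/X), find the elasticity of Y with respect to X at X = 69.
Elasticity = -1

Elasticity = (dY/dX) · (X/Y)

dY/dX = -10/X²
At X = 69: dY/dX = -10/4761, Y = 10/69

Elasticity = (-10/4761) · (69 / (10/69)) = -1

Interpretation: for a small percentage change in X, the percentage change in Y is approximately -1.00 times as large.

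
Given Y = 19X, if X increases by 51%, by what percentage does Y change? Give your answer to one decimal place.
51.0%

For Y = 19X:
If X → X(1 + 0.51)
Then Y → Y · (1 + 0.51)^1
     = Y · 1.5100

Percentage change = ((1 + 0.51)^1 − 1) × 100% = 51.0%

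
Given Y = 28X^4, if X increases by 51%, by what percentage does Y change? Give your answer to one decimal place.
419.9%

For Y = 28X^4:
If X → X(1 + 0.51)
Then Y → Y · (1 + 0.51)^4
     ≈ Y · 5.1989

Percentage change = ((1 + 0.51)^4 − 1) × 100% ≈ 419.9%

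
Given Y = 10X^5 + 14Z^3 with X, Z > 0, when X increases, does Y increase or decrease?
Y increases

Taking the partial derivative:
∂Y/∂X = 50X^4

∂Y/∂X = 50X^4 > 0 (assuming positive values)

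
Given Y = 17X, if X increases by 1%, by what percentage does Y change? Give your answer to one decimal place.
1.0%

For Y = 17X:
If X → X(1 + 0.01)
Then Y → Y · (1 + 0.01)^1
     = Y · 1.0100

Percentage change = ((1 + 0.01)^1 − 1) × 100% = 1.0%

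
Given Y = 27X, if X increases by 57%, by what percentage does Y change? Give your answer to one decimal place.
57.0%

For Y = 27X:
If X → X(1 + 0.57)
Then Y → Y · (1 + 0.57)^1
     = Y · 1.5700

Percentage change = ((1 + 0.57)^1 − 1) × 100% = 57.0%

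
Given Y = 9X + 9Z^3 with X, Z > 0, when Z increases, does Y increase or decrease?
Y increases

Taking the partial derivative:
∂Y/∂Z = 27Z^2

∂Y/∂Z = 27Z^2 > 0 (assuming positive values)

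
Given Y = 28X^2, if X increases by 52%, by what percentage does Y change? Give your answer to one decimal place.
131.0%

For Y = 28X^2:
If X → X(1 + 0.52)
Then Y → Y · (1 + 0.52)^2
     = Y · 2.3104

Percentage change = ((1 + 0.52)^2 − 1) × 100% ≈ 131.0%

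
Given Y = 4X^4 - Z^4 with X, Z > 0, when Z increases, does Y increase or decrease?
Y decreases

Taking the partial derivative:
∂Y/∂Z = -4Z^3

∂Y/∂Z = -4Z^3 < 0 (assuming positive values)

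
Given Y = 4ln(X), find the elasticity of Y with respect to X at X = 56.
Elasticity = 1/ln(56) ≈ 0.2484

Elasticity = (dY/dX) · (X/Y)

dY/dX = 4/X
At X = 56: dY/dX = 1/14, Y = 4·ln(56)

Elasticity = (1/14) · (56 / (4·ln(56))) = 1/ln(56) ≈ 0.2484

Interpretation: for a small percentage change in X, the percentage change in Y is approximately 0.25 times as large.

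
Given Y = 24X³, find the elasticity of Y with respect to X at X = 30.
Elasticity = 3

Elasticity = (dY/dX) · (X/Y)

dY/dX = 72·X²
At X = 30: dY/dX = 64800, Y = 648000

Elasticity = 64800 · (30 / 648000) = 3

Interpretation: for a small percentage change in X, the percentage change in Y is approximately 3.00 times as large.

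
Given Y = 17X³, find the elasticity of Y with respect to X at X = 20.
Elasticity = 3

Elasticity = (dY/dX) · (X/Y)

dY/dX = 51·X²
At X = 20: dY/dX = 20400, Y = 136000

Elasticity = 20400 · (20 / 136000) = 3

Interpretation: for a small percentage change in X, the percentage change in Y is approximately 3.00 times as large.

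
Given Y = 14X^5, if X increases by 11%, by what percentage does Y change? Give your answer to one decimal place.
68.5%

For Y = 14X^5:
If X → X(1 + 0.11)
Then Y → Y · (1 + 0.11)^5
     ≈ Y · 1.6851

Percentage change = ((1 + 0.11)^5 − 1) × 100% ≈ 68.5%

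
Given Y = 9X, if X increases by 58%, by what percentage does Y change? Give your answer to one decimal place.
58.0%

For Y = 9X:
If X → X(1 + 0.58)
Then Y → Y · (1 + 0.58)^1
     = Y · 1.5800

Percentage change = ((1 + 0.58)^1 − 1) × 100% = 58.0%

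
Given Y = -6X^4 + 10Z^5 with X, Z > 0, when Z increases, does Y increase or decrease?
Y increases

Taking the partial derivative:
∂Y/∂Z = 50Z^4

∂Y/∂Z = 50Z^4 > 0 (assuming positive values)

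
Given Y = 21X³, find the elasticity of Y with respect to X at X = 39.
Elasticity = 3

Elasticity = (dY/dX) · (X/Y)

dY/dX = 63·X²
At X = 39: dY/dX = 95823, Y = 1245699

Elasticity = 95823 · (39 / 1245699) = 3

Interpretation: for a small percentage change in X, the percentage change in Y is approximately 3.00 times as large.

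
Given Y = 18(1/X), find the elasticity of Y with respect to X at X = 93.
Elasticity = -1

Elasticity = (dY/dX) · (X/Y)

dY/dX = -18/X²
At X = 93: dY/dX = -2/961, Y = 6/31

Elasticity = (-2/961) · (93 / (6/31)) = -1

Interpretation: for a small percentage change in X, the percentage change in Y is approximately -1.00 times as large.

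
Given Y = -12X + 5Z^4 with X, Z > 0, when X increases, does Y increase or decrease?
Y decreases

Taking the partial derivative:
∂Y/∂X = -12

∂Y/∂X = -12 < 0 (assuming positive values)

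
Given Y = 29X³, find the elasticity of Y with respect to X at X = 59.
Elasticity = 3

Elasticity = (dY/dX) · (X/Y)

dY/dX = 87·X²
At X = 59: dY/dX = 302847, Y = 5955991

Elasticity = 302847 · (59 / 5955991) = 3

Interpretation: for a small percentage change in X, the percentage change in Y is approximately 3.00 times as large.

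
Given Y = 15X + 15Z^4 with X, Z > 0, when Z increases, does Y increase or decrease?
Y increases

Taking the partial derivative:
∂Y/∂Z = 60Z^3

∂Y/∂Z = 60Z^3 > 0 (assuming positive values)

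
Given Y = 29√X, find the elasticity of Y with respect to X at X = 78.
Elasticity = 1/2

Elasticity = (dY/dX) · (X/Y)

dY/dX = 29/(2·√X)
At X = 78: dY/dX = 29·√78/156, Y = 29·√78

Elasticity = (29·√78/156) · (78 / (29·√78)) = 1/2

Interpretation: for a small percentage change in X, the percentage change in Y is approximately 0.50 times as large.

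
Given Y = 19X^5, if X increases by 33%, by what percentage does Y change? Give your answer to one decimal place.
316.2%

For Y = 19X^5:
If X → X(1 + 0.33)
Then Y → Y · (1 + 0.33)^5
     ≈ Y · 4.1616

Percentage change = ((1 + 0.33)^5 − 1) × 100% ≈ 316.2%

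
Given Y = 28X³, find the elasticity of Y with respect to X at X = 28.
Elasticity = 3

Elasticity = (dY/dX) · (X/Y)

dY/dX = 84·X²
At X = 28: dY/dX = 65856, Y = 614656

Elasticity = 65856 · (28 / 614656) = 3

Interpretation: for a small percentage change in X, the percentage change in Y is approximately 3.00 times as large.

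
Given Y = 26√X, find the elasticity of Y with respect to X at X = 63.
Elasticity = 1/2

Elasticity = (dY/dX) · (X/Y)

dY/dX = 13/√X
At X = 63: dY/dX = 13·√7/21, Y = 78·√7

Elasticity = (13·√7/21) · (63 / (78·√7)) = 1/2

Interpretation: for a small percentage change in X, the percentage change in Y is approximately 0.50 times as large.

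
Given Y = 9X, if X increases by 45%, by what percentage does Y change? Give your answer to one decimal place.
45.0%

For Y = 9X:
If X → X(1 + 0.45)
Then Y → Y · (1 + 0.45)^1
     = Y · 1.4500

Percentage change = ((1 + 0.45)^1 − 1) × 100% = 45.0%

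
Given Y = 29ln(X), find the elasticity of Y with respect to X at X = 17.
Elasticity = 1/ln(17) ≈ 0.3530

Elasticity = (dY/dX) · (X/Y)

dY/dX = 29/X
At X = 17: dY/dX = 29/17, Y = 29·ln(17)

Elasticity = (29/17) · (17 / (29·ln(17))) = 1/ln(17) ≈ 0.3530

Interpretation: for a small percentage change in X, the percentage change in Y is approximately 0.35 times as large.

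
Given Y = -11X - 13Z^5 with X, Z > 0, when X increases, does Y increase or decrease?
Y decreases

Taking the partial derivative:
∂Y/∂X = -11

∂Y/∂X = -11 < 0 (assuming positive values)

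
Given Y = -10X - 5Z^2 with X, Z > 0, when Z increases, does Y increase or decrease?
Y decreases

Taking the partial derivative:
∂Y/∂Z = -10Z

∂Y/∂Z = -10Z < 0 (assuming positive values)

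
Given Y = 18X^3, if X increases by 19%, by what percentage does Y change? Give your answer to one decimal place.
68.5%

For Y = 18X^3:
If X → X(1 + 0.19)
Then Y → Y · (1 + 0.19)^3
     ≈ Y · 1.6852

Percentage change = ((1 + 0.19)^3 − 1) × 100% ≈ 68.5%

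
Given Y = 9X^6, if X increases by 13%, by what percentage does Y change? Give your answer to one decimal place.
108.2%

For Y = 9X^6:
If X → X(1 + 0.13)
Then Y → Y · (1 + 0.13)^6
     ≈ Y · 2.0820

Percentage change = ((1 + 0.13)^6 − 1) × 100% ≈ 108.2%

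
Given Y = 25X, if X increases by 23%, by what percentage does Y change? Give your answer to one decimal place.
23.0%

For Y = 25X:
If X → X(1 + 0.23)
Then Y → Y · (1 + 0.23)^1
     = Y · 1.2300

Percentage change = ((1 + 0.23)^1 − 1) × 100% = 23.0%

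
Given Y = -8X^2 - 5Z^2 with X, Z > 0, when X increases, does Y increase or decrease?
Y decreases

Taking the partial derivative:
∂Y/∂X = -16X

∂Y/∂X = -16X < 0 (assuming positive values)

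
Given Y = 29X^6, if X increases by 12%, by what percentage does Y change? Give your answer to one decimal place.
97.4%

For Y = 29X^6:
If X → X(1 + 0.12)
Then Y → Y · (1 + 0.12)^6
     ≈ Y · 1.9738

Percentage change = ((1 + 0.12)^6 − 1) × 100% ≈ 97.4%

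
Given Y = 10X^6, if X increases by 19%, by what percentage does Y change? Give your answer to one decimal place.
184.0%

For Y = 10X^6:
If X → X(1 + 0.19)
Then Y → Y · (1 + 0.19)^6
     ≈ Y · 2.8398

Percentage change = ((1 + 0.19)^6 − 1) × 100% ≈ 184.0%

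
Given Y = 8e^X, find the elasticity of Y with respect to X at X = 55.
Elasticity = 55

Elasticity = (dY/dX) · (X/Y)

dY/dX = 8·e^X
At X = 55: dY/dX = 8·e^55, Y = 8·e^55

Elasticity = (8·e^55) · (55 / (8·e^55)) = 55

Interpretation: for a small percentage change in X, the percentage change in Y is approximately 55.00 times as large.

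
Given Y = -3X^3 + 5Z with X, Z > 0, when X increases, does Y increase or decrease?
Y decreases

Taking the partial derivative:
∂Y/∂X = -9X^2

∂Y/∂X = -9X^2 < 0 (assuming positive values)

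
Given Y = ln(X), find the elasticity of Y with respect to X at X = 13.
Elasticity = 1/ln(13) ≈ 0.3899

Elasticity = (dY/dX) · (X/Y)

dY/dX = 1/X
At X = 13: dY/dX = 1/13, Y = ln(13)

Elasticity = (1/13) · (13 / (ln(13))) = 1/ln(13) ≈ 0.3899

Interpretation: for a small percentage change in X, the percentage change in Y is approximately 0.39 times as large.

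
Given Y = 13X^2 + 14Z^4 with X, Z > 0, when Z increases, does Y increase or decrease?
Y increases

Taking the partial derivative:
∂Y/∂Z = 56Z^3

∂Y/∂Z = 56Z^3 > 0 (assuming positive values)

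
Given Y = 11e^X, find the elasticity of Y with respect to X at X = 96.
Elasticity = 96

Elasticity = (dY/dX) · (X/Y)

dY/dX = 11·e^X
At X = 96: dY/dX = 11·e^96, Y = 11·e^96

Elasticity = (11·e^96) · (96 / (11·e^96)) = 96

Interpretation: for a small percentage change in X, the percentage change in Y is approximately 96.00 times as large.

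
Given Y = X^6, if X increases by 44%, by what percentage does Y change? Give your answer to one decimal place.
791.6%

For Y = X^6:
If X → X(1 + 0.44)
Then Y → Y · (1 + 0.44)^6
     ≈ Y · 8.9161

Percentage change = ((1 + 0.44)^6 − 1) × 100% ≈ 791.6%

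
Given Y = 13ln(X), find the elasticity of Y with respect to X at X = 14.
Elasticity = 1/ln(14) ≈ 0.3789

Elasticity = (dY/dX) · (X/Y)

dY/dX = 13/X
At X = 14: dY/dX = 13/14, Y = 13·ln(14)

Elasticity = (13/14) · (14 / (13·ln(14))) = 1/ln(14) ≈ 0.3789

Interpretation: for a small percentage change in X, the percentage change in Y is approximately 0.38 times as large.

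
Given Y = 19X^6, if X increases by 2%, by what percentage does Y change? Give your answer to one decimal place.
12.6%

For Y = 19X^6:
If X → X(1 + 0.02)
Then Y → Y · (1 + 0.02)^6
     ≈ Y · 1.1262

Percentage change = ((1 + 0.02)^6 − 1) × 100% ≈ 12.6%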